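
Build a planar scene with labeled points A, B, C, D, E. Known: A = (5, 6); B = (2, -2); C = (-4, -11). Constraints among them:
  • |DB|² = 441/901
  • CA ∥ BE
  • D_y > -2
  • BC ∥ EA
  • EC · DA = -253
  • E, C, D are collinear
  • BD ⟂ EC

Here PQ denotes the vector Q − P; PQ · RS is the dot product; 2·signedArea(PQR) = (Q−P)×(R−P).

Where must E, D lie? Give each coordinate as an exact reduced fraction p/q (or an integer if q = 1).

1. E_x = 11  [BC ∥ EA ∩ CA ∥ BE]
2. E_y = 15  [BC ∥ EA ∩ CA ∥ BE]
   → E = (11, 15)
3. D_x = 1256/901  [E, C, D are collinear ∩ BD ⟂ EC]
4. D_y = -1487/901  [E, C, D are collinear ∩ BD ⟂ EC]
   → D = (1256/901, -1487/901)

D = (1256/901, -1487/901)
E = (11, 15)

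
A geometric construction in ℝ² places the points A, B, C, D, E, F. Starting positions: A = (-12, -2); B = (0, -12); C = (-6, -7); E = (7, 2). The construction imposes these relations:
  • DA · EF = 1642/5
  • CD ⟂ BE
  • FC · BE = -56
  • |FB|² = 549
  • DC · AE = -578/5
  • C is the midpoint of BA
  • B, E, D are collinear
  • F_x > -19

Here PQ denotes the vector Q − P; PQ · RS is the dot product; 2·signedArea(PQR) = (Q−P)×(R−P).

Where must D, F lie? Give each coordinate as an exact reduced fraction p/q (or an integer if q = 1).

D = (4/5, -52/5)
F = (-18, 3)

1. D_x = 4/5  [B, E, D are collinear ∩ CD ⟂ BE]
2. D_y = -52/5  [B, E, D are collinear ∩ CD ⟂ BE]
   → D = (4/5, -52/5)
3. F_x = -18  [FC · BE = -56 ∩ DA · EF = 1642/5]
4. F_y = 3  [FC · BE = -56 ∩ DA · EF = 1642/5]
   → F = (-18, 3)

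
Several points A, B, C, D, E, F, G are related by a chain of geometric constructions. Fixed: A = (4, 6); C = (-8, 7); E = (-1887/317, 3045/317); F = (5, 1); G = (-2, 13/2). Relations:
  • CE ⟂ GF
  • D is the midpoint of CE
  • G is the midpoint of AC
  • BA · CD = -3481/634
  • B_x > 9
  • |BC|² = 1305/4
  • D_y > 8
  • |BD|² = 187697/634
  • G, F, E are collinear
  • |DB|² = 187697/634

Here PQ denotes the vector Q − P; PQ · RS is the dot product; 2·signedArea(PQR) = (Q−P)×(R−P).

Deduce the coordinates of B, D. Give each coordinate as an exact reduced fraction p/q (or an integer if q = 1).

1. D_x = -4423/634  [D is the midpoint of CE]
2. D_y = 2632/317  [D is the midpoint of CE]
   → D = (-4423/634, 2632/317)
3. B_x = 10  [line -649/634·x + -413/317·y + 11033/634 = 0 ∩ |BC|² = 1305/4]
4. B_y = 11/2  [line -649/634·x + -413/317·y + 11033/634 = 0 ∩ |BC|² = 1305/4]
   → B = (10, 11/2)

B = (10, 11/2)
D = (-4423/634, 2632/317)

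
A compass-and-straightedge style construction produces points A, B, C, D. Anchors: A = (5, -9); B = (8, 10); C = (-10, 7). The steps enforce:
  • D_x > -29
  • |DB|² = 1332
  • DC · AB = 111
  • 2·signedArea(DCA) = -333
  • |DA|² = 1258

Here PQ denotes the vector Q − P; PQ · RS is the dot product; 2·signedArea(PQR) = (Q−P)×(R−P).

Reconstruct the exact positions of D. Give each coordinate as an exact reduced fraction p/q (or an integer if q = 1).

D = (-28, 4)

1. D_x = -28  [DC · AB = 111 ∩ 2·signedArea(DCA) = -333]
2. D_y = 4  [DC · AB = 111 ∩ 2·signedArea(DCA) = -333]
   → D = (-28, 4)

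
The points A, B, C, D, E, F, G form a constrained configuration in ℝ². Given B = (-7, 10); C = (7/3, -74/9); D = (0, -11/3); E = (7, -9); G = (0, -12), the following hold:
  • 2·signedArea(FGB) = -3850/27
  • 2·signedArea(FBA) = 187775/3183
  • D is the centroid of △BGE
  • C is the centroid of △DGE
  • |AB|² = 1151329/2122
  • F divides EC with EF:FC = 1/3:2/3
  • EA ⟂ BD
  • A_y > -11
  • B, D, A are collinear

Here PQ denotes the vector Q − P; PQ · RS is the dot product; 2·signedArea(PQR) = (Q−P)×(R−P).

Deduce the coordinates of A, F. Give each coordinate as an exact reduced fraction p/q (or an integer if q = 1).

A = (7679/2122, -22773/2122)
F = (49/9, -236/27)

1. A_x = 7679/2122  [B, D, A are collinear ∩ EA ⟂ BD]
2. A_y = -22773/2122  [B, D, A are collinear ∩ EA ⟂ BD]
   → A = (7679/2122, -22773/2122)
3. F_x = 49/9  [F divides EC with EF:FC = 1/3:2/3]
4. F_y = -236/27  [F divides EC with EF:FC = 1/3:2/3]
   → F = (49/9, -236/27)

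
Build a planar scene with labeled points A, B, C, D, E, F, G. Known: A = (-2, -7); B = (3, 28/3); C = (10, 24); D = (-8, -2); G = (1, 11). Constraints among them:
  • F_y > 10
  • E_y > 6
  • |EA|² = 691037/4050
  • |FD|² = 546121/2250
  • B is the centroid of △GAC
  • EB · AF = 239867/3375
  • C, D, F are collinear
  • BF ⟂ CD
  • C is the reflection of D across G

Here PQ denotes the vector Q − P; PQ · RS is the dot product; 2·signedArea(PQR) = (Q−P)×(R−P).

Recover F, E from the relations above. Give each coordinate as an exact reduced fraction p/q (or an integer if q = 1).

1. F_x = 217/250  [C, D, F are collinear ∩ BF ⟂ CD]
2. F_y = 8107/750  [C, D, F are collinear ∩ BF ⟂ CD]
   → F = (217/250, 8107/750)
3. E_x = -1033/750  [line -717/250·x + -13357/750·y + 700331/6750 = 0 ∩ |EA|² = 691037/4050]
4. E_y = 13607/2250  [line -717/250·x + -13357/750·y + 700331/6750 = 0 ∩ |EA|² = 691037/4050]
   → E = (-1033/750, 13607/2250)

E = (-1033/750, 13607/2250)
F = (217/250, 8107/750)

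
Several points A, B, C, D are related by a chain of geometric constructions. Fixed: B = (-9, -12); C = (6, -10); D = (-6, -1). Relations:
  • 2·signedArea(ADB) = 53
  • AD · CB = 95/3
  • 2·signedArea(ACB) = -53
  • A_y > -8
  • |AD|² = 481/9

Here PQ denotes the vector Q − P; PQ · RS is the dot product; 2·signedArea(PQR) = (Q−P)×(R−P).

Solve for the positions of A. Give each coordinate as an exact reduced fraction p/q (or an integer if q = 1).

1. A_x = -3  [AD · CB = 95/3 ∩ 2·signedArea(ADB) = 53]
2. A_y = -23/3  [AD · CB = 95/3 ∩ 2·signedArea(ADB) = 53]
   → A = (-3, -23/3)

A = (-3, -23/3)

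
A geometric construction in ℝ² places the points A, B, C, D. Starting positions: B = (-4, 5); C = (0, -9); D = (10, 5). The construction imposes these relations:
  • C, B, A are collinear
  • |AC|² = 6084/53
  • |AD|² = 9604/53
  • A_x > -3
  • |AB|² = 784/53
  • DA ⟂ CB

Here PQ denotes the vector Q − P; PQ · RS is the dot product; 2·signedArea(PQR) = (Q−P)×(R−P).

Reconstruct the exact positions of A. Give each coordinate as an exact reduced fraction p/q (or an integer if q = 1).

1. A_x = -156/53  [C, B, A are collinear ∩ DA ⟂ CB]
2. A_y = 69/53  [C, B, A are collinear ∩ DA ⟂ CB]
   → A = (-156/53, 69/53)

A = (-156/53, 69/53)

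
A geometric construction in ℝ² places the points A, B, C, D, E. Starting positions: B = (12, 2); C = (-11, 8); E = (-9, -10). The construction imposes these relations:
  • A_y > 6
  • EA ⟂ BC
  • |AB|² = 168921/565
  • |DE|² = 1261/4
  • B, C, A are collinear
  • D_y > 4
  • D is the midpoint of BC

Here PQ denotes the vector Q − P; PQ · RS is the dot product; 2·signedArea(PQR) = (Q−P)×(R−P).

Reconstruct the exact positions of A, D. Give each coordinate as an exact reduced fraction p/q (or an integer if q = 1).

1. A_x = -2673/565  [B, C, A are collinear ∩ EA ⟂ BC]
2. A_y = 3596/565  [B, C, A are collinear ∩ EA ⟂ BC]
   → A = (-2673/565, 3596/565)
3. D_x = 1/2  [D is the midpoint of BC]
4. D_y = 5  [D is the midpoint of BC]
   → D = (1/2, 5)

A = (-2673/565, 3596/565)
D = (1/2, 5)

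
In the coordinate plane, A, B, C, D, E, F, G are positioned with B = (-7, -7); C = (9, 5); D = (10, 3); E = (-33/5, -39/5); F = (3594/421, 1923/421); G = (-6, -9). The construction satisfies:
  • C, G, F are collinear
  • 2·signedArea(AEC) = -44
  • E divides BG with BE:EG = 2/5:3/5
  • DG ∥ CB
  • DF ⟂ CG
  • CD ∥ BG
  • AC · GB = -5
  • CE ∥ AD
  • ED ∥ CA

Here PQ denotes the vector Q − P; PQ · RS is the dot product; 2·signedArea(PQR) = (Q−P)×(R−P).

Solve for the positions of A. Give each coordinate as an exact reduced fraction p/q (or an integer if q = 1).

1. A_x = 128/5  [CE ∥ AD ∩ ED ∥ CA]
2. A_y = 79/5  [CE ∥ AD ∩ ED ∥ CA]
   → A = (128/5, 79/5)

A = (128/5, 79/5)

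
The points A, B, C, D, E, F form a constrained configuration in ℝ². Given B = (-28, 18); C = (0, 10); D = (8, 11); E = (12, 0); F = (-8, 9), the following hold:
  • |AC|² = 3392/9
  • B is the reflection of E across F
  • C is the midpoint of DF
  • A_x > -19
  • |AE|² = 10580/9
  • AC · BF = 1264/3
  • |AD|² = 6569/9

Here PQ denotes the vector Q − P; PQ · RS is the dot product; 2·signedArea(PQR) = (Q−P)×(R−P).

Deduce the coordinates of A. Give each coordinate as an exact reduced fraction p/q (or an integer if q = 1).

A = (-56/3, 46/3)

1. A_x = -56/3  [line -20·x + 9·y + -1534/3 = 0 ∩ |AE|² = 10580/9]
2. A_y = 46/3  [line -20·x + 9·y + -1534/3 = 0 ∩ |AE|² = 10580/9]
   → A = (-56/3, 46/3)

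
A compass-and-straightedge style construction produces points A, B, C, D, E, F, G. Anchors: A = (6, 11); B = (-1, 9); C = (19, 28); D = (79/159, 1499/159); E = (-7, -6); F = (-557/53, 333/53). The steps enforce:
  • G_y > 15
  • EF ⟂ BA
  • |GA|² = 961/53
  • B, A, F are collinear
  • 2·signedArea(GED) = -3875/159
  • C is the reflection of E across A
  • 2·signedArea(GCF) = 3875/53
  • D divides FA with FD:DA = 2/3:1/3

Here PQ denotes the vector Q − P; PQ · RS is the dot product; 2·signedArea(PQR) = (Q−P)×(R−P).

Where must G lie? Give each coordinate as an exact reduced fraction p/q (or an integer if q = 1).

1. G_x = 256/53  [2·signedArea(GED) = -3875/159 ∩ 2·signedArea(GCF) = 3875/53]
2. G_y = 800/53  [2·signedArea(GED) = -3875/159 ∩ 2·signedArea(GCF) = 3875/53]
   → G = (256/53, 800/53)

G = (256/53, 800/53)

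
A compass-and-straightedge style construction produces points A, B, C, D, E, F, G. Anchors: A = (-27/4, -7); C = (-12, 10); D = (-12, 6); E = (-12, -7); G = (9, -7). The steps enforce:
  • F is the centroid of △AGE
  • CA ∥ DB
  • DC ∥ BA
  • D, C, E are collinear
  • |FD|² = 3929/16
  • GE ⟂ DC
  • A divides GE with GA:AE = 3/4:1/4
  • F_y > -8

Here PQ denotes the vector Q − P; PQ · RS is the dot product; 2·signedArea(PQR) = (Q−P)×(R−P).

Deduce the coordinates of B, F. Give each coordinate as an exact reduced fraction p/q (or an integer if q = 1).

B = (-27/4, -11)
F = (-13/4, -7)

1. B_x = -27/4  [DC ∥ BA ∩ CA ∥ DB]
2. B_y = -11  [DC ∥ BA ∩ CA ∥ DB]
   → B = (-27/4, -11)
3. F_x = -13/4  [F is the centroid of △AGE]
4. F_y = -7  [F is the centroid of △AGE]
   → F = (-13/4, -7)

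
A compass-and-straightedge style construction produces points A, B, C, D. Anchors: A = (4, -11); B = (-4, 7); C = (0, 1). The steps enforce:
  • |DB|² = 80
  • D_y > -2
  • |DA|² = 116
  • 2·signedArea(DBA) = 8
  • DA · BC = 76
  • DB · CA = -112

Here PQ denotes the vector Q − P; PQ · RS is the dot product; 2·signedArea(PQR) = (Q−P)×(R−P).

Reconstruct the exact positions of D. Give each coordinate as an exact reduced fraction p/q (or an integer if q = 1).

D = (0, -1)

1. D_x = 0  [DA · BC = 76 ∩ 2·signedArea(DBA) = 8]
2. D_y = -1  [DA · BC = 76 ∩ 2·signedArea(DBA) = 8]
   → D = (0, -1)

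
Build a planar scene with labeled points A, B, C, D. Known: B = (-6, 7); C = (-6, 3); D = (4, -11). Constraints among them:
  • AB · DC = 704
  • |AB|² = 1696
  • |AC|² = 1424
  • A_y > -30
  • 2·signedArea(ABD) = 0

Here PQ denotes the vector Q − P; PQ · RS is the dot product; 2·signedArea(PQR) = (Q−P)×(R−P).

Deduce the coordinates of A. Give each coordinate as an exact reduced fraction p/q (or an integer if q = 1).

1. A_x = 14  [2·signedArea(ABD) = 0 ∩ AB · DC = 704]
2. A_y = -29  [2·signedArea(ABD) = 0 ∩ AB · DC = 704]
   → A = (14, -29)

A = (14, -29)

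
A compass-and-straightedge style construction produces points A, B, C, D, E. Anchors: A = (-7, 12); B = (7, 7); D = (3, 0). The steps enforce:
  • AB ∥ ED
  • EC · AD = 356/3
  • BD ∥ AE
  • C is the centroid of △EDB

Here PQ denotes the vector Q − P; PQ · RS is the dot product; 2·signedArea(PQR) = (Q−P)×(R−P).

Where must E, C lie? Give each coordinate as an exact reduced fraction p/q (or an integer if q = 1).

1. E_x = -11  [AB ∥ ED ∩ BD ∥ AE]
2. E_y = 5  [AB ∥ ED ∩ BD ∥ AE]
   → E = (-11, 5)
3. C_x = -1/3  [C is the centroid of △EDB]
4. C_y = 4  [C is the centroid of △EDB]
   → C = (-1/3, 4)

C = (-1/3, 4)
E = (-11, 5)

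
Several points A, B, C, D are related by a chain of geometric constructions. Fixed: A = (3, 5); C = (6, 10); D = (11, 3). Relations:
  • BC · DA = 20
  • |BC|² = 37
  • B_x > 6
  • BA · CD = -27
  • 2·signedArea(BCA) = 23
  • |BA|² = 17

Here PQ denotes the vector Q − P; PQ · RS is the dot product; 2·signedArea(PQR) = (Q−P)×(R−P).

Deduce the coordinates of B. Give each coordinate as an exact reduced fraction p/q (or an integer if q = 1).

B = (7, 4)

1. B_x = 7  [BC · DA = 20 ∩ 2·signedArea(BCA) = 23]
2. B_y = 4  [BC · DA = 20 ∩ 2·signedArea(BCA) = 23]
   → B = (7, 4)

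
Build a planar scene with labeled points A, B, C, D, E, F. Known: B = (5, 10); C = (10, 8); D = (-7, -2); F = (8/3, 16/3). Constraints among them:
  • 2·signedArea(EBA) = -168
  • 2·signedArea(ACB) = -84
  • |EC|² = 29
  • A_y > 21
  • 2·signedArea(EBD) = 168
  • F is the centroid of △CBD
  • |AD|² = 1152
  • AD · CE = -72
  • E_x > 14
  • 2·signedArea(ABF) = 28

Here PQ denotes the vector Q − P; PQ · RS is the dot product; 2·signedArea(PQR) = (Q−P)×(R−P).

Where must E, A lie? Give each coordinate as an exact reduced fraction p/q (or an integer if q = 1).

1. E_x = 15  [line 12·x + -12·y + -108 = 0 ∩ |EC|² = 29]
2. E_y = 6  [line 12·x + -12·y + -108 = 0 ∩ |EC|² = 29]
   → E = (15, 6)
3. A_x = 17  [2·signedArea(ACB) = -84 ∩ 2·signedArea(ABF) = 28]
4. A_y = 22  [2·signedArea(ACB) = -84 ∩ 2·signedArea(ABF) = 28]
   → A = (17, 22)

A = (17, 22)
E = (15, 6)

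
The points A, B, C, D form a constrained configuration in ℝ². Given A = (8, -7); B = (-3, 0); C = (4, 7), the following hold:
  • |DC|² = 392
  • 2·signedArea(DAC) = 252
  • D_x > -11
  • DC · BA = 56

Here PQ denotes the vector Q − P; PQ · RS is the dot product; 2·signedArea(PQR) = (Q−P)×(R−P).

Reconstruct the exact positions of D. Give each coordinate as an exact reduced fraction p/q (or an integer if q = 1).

1. D_x = -10  [DC · BA = 56 ∩ 2·signedArea(DAC) = 252]
2. D_y = -7  [DC · BA = 56 ∩ 2·signedArea(DAC) = 252]
   → D = (-10, -7)

D = (-10, -7)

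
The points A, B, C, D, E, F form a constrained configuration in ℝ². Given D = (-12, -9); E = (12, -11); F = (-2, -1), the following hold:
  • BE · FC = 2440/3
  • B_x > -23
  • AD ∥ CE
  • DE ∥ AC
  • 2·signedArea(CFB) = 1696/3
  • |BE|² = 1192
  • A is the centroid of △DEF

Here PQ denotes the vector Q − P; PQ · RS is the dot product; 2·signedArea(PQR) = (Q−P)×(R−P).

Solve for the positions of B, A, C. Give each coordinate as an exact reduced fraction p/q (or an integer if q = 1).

1. A_x = -2/3  [A is the centroid of △DEF]
2. A_y = -7  [A is the centroid of △DEF]
   → A = (-2/3, -7)
3. C_x = 70/3  [AD ∥ CE ∩ DE ∥ AC]
4. C_y = -9  [AD ∥ CE ∩ DE ∥ AC]
   → C = (70/3, -9)
5. B_x = -22  [BE · FC = 2440/3 ∩ 2·signedArea(CFB) = 1696/3]
6. B_y = -17  [BE · FC = 2440/3 ∩ 2·signedArea(CFB) = 1696/3]
   → B = (-22, -17)

A = (-2/3, -7)
B = (-22, -17)
C = (70/3, -9)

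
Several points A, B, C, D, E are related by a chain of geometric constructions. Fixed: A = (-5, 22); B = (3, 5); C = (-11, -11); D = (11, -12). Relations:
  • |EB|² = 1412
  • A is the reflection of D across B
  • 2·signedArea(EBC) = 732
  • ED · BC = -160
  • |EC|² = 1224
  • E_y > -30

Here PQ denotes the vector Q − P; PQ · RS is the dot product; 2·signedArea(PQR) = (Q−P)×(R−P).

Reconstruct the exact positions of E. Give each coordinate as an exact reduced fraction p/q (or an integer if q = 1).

1. E_x = 19  [ED · BC = -160 ∩ 2·signedArea(EBC) = 732]
2. E_y = -29  [ED · BC = -160 ∩ 2·signedArea(EBC) = 732]
   → E = (19, -29)

E = (19, -29)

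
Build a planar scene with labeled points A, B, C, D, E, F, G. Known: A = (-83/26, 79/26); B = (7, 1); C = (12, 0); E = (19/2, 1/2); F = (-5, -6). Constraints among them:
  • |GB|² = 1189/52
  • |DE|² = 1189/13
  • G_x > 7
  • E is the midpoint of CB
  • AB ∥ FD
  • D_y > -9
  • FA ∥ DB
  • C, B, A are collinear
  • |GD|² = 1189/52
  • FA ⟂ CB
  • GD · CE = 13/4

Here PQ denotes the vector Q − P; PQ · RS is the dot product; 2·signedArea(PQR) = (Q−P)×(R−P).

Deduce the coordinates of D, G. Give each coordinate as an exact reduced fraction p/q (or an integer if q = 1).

1. D_x = 135/26  [FA ∥ DB ∩ AB ∥ FD]
2. D_y = -209/26  [FA ∥ DB ∩ AB ∥ FD]
   → D = (135/26, -209/26)
3. G_x = 191/26  [line 5/2·x + -1/2·y + -81/4 = 0 ∩ |GD|² = 1189/52]
4. G_y = -49/13  [line 5/2·x + -1/2·y + -81/4 = 0 ∩ |GD|² = 1189/52]
   → G = (191/26, -49/13)

D = (135/26, -209/26)
G = (191/26, -49/13)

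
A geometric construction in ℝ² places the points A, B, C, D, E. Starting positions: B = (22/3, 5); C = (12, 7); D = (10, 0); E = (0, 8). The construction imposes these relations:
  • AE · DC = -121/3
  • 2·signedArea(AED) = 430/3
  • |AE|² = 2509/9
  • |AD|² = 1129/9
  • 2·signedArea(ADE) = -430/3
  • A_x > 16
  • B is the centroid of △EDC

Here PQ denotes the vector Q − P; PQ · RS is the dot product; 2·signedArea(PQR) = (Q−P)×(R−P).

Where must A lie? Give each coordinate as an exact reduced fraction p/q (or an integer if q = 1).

A = (50/3, 9)

1. A_x = 50/3  [2·signedArea(AED) = 430/3 ∩ AE · DC = -121/3]
2. A_y = 9  [2·signedArea(AED) = 430/3 ∩ AE · DC = -121/3]
   → A = (50/3, 9)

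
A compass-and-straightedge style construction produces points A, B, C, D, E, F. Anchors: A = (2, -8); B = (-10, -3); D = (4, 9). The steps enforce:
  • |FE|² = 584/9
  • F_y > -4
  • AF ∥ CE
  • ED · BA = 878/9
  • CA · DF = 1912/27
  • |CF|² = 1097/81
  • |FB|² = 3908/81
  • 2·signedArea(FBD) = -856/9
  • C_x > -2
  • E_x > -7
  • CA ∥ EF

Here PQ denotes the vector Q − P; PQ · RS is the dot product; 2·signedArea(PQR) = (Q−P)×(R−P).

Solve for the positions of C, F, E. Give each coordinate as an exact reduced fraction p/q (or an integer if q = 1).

C = (-4/3, -2/3)
E = (-58/9, 31/9)
F = (-28/9, -35/9)

1. F_x = -28/9  [line -12·x + 14·y + 154/9 = 0 ∩ |FB|² = 3908/81]
2. F_y = -35/9  [line -12·x + 14·y + 154/9 = 0 ∩ |FB|² = 3908/81]
   → F = (-28/9, -35/9)
3. E_x = -58/9  [line -12·x + 5·y + -851/9 = 0 ∩ |FE|² = 584/9]
4. E_y = 31/9  [line -12·x + 5·y + -851/9 = 0 ∩ |FE|² = 584/9]
   → E = (-58/9, 31/9)
5. C_x = -4/3  [CA · DF = 1912/27 ∩ CA ∥ EF]
6. C_y = -2/3  [CA · DF = 1912/27 ∩ CA ∥ EF]
   → C = (-4/3, -2/3)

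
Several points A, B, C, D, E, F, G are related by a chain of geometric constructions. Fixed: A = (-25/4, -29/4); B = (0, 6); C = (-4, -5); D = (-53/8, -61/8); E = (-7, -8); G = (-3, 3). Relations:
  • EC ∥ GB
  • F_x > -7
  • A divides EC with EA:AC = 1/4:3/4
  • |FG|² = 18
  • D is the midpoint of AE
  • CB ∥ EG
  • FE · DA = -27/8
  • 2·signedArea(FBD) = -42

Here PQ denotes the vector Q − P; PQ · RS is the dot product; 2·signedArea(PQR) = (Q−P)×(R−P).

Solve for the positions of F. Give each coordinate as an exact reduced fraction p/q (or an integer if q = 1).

F = (-6, 0)

1. F_x = -6  [2·signedArea(FBD) = -42 ∩ FE · DA = -27/8]
2. F_y = 0  [2·signedArea(FBD) = -42 ∩ FE · DA = -27/8]
   → F = (-6, 0)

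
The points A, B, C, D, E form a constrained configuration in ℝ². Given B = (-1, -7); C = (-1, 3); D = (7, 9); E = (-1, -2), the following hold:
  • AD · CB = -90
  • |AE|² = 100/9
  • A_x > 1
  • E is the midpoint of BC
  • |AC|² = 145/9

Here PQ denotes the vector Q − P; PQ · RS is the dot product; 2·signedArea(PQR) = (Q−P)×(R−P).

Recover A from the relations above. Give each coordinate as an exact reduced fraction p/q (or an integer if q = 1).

A = (5/3, 0)

1. A_y = 0  [AD · CB = -90]
2. A_x = 5/3  [|AC|² = 145/9]
   → A = (5/3, 0)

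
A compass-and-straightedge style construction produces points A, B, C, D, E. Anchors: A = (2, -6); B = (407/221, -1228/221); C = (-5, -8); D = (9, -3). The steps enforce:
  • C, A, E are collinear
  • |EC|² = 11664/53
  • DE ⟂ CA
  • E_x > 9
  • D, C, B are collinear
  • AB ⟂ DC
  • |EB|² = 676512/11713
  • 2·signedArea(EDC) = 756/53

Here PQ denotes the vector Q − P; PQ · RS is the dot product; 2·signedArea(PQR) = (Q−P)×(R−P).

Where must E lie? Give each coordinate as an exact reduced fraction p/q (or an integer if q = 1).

1. E_x = 491/53  [C, A, E are collinear ∩ DE ⟂ CA]
2. E_y = -208/53  [C, A, E are collinear ∩ DE ⟂ CA]
   → E = (491/53, -208/53)

E = (491/53, -208/53)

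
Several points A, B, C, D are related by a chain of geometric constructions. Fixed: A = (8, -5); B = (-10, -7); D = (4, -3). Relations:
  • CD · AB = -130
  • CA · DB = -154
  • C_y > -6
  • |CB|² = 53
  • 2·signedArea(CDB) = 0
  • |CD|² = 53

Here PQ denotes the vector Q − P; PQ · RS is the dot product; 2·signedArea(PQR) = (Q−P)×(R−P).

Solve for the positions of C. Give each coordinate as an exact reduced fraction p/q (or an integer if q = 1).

1. C_x = -3  [2·signedArea(CDB) = 0 ∩ CA · DB = -154]
2. C_y = -5  [2·signedArea(CDB) = 0 ∩ CA · DB = -154]
   → C = (-3, -5)

C = (-3, -5)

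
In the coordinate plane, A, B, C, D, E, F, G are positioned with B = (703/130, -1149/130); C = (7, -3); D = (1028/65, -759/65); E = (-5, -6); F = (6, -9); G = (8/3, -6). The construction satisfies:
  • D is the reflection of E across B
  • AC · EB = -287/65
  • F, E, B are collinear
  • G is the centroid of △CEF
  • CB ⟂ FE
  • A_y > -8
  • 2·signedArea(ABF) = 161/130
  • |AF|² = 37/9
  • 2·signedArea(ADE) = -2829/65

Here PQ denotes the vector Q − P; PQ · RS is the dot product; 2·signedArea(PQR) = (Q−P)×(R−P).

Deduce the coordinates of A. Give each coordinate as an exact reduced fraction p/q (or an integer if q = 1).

A = (19/3, -7)

1. A_x = 19/3  [2·signedArea(ADE) = -2829/65 ∩ AC · EB = -287/65]
2. A_y = -7  [2·signedArea(ADE) = -2829/65 ∩ AC · EB = -287/65]
   → A = (19/3, -7)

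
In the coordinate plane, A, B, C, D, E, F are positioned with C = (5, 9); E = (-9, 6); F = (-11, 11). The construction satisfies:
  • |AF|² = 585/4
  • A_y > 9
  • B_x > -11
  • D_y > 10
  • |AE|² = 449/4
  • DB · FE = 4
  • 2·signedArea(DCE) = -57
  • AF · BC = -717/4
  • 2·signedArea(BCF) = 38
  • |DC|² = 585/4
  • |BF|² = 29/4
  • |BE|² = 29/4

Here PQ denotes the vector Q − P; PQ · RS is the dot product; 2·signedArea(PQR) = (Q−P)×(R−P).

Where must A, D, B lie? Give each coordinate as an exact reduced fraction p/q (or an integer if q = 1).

A = (1, 19/2)
B = (-10, 17/2)
D = (-7, 21/2)

1. B_x = -10  [line -2·x + -16·y + 116 = 0 ∩ |BF|² = 29/4]
2. B_y = 17/2  [line -2·x + -16·y + 116 = 0 ∩ |BF|² = 29/4]
   → B = (-10, 17/2)
3. A_x = 1  [line -15·x + -1/2·y + 79/4 = 0 ∩ |AE|² = 449/4]
4. A_y = 19/2  [line -15·x + -1/2·y + 79/4 = 0 ∩ |AE|² = 449/4]
   → A = (1, 19/2)
5. D_x = -7  [2·signedArea(DCE) = -57 ∩ DB · FE = 4]
6. D_y = 21/2  [2·signedArea(DCE) = -57 ∩ DB · FE = 4]
   → D = (-7, 21/2)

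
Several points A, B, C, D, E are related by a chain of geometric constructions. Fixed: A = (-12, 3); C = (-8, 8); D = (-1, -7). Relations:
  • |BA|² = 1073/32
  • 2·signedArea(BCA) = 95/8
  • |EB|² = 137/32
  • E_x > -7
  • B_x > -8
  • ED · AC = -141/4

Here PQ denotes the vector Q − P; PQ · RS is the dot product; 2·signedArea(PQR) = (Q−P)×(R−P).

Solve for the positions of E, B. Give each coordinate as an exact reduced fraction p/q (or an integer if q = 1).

B = (-57/8, 49/8)
E = (-25/4, 17/4)

1. B_x = -57/8  [line 5·x + -4·y + 481/8 = 0 ∩ |BA|² = 1073/32]
2. B_y = 49/8  [line 5·x + -4·y + 481/8 = 0 ∩ |BA|² = 1073/32]
   → B = (-57/8, 49/8)
3. E_x = -25/4  [line -4·x + -5·y + -15/4 = 0 ∩ |EB|² = 137/32]
4. E_y = 17/4  [line -4·x + -5·y + -15/4 = 0 ∩ |EB|² = 137/32]
   → E = (-25/4, 17/4)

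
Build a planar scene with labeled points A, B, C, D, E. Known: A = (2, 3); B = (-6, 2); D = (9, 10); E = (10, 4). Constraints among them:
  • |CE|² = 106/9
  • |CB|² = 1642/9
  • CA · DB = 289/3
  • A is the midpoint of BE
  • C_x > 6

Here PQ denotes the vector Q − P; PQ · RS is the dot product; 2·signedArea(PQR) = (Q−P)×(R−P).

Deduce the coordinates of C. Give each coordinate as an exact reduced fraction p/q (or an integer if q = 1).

C = (7, 17/3)

1. C_x = 7  [line 15·x + 8·y + -451/3 = 0 ∩ |CB|² = 1642/9]
2. C_y = 17/3  [line 15·x + 8·y + -451/3 = 0 ∩ |CB|² = 1642/9]
   → C = (7, 17/3)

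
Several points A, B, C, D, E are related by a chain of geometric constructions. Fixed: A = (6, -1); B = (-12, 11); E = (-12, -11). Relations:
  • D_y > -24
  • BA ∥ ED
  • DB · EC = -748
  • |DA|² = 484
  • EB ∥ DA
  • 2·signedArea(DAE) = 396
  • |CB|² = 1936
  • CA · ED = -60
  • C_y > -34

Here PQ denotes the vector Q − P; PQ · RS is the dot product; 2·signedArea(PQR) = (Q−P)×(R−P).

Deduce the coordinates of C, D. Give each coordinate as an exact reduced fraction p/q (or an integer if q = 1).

1. D_x = 6  [EB ∥ DA ∩ BA ∥ ED]
2. D_y = -23  [EB ∥ DA ∩ BA ∥ ED]
   → D = (6, -23)
3. C_x = -12  [CA · ED = -60 ∩ DB · EC = -748]
4. C_y = -33  [CA · ED = -60 ∩ DB · EC = -748]
   → C = (-12, -33)

C = (-12, -33)
D = (6, -23)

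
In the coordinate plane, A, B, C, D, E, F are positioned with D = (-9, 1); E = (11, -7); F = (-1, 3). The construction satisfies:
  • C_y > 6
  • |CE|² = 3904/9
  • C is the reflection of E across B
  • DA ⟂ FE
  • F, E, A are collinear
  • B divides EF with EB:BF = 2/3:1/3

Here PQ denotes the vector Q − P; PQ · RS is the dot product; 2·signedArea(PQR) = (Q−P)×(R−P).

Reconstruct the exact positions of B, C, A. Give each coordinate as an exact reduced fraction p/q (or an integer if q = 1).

1. B_x = 3  [B divides EF with EB:BF = 2/3:1/3]
2. B_y = -1/3  [B divides EF with EB:BF = 2/3:1/3]
   → B = (3, -1/3)
3. C_x = -5  [C is the reflection of E across B]
4. C_y = 19/3  [C is the reflection of E across B]
   → C = (-5, 19/3)
5. A_x = -289/61  [F, E, A are collinear ∩ DA ⟂ FE]
6. A_y = 373/61  [F, E, A are collinear ∩ DA ⟂ FE]
   → A = (-289/61, 373/61)

A = (-289/61, 373/61)
B = (3, -1/3)
C = (-5, 19/3)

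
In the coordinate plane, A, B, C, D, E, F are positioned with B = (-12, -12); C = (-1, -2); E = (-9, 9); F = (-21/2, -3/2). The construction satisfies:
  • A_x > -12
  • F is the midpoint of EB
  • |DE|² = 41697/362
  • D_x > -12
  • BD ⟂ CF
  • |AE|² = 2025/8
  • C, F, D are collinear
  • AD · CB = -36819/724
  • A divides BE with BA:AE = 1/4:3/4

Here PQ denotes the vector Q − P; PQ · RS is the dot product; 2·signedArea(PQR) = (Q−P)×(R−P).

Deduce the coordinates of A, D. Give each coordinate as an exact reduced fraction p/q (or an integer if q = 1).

A = (-45/4, -27/4)
D = (-4143/362, -525/362)

1. A_x = -45/4  [A divides BE with BA:AE = 1/4:3/4]
2. A_y = -27/4  [A divides BE with BA:AE = 1/4:3/4]
   → A = (-45/4, -27/4)
3. D_x = -4143/362  [C, F, D are collinear ∩ BD ⟂ CF]
4. D_y = -525/362  [C, F, D are collinear ∩ BD ⟂ CF]
   → D = (-4143/362, -525/362)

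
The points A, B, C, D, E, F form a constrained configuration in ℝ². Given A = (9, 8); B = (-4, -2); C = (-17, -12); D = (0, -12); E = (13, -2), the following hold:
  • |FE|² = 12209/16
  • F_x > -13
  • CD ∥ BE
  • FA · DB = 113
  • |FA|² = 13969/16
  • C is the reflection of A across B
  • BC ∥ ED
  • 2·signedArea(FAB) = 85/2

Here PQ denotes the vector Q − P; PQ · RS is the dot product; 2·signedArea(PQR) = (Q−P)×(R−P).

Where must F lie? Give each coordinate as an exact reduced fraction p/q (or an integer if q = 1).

1. F_x = -51/4  [2·signedArea(FAB) = 85/2 ∩ FA · DB = 113]
2. F_y = -12  [2·signedArea(FAB) = 85/2 ∩ FA · DB = 113]
   → F = (-51/4, -12)

F = (-51/4, -12)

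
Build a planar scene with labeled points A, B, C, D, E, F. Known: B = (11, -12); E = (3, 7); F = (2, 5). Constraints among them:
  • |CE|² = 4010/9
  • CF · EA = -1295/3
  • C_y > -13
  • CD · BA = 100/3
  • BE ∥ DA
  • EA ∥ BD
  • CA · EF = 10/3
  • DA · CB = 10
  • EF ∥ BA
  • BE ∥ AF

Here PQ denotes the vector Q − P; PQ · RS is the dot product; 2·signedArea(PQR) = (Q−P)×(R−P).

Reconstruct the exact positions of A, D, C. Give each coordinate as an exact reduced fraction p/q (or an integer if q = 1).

1. A_x = 10  [BE ∥ AF ∩ EF ∥ BA]
2. A_y = -14  [BE ∥ AF ∩ EF ∥ BA]
   → A = (10, -14)
3. D_x = 18  [BE ∥ DA ∩ EA ∥ BD]
4. D_y = -33  [BE ∥ DA ∩ EA ∥ BD]
   → D = (18, -33)
5. C_x = 32/3  [CD · BA = 100/3 ∩ CF · EA = -1295/3]
6. C_y = -38/3  [CD · BA = 100/3 ∩ CF · EA = -1295/3]
   → C = (32/3, -38/3)

A = (10, -14)
C = (32/3, -38/3)
D = (18, -33)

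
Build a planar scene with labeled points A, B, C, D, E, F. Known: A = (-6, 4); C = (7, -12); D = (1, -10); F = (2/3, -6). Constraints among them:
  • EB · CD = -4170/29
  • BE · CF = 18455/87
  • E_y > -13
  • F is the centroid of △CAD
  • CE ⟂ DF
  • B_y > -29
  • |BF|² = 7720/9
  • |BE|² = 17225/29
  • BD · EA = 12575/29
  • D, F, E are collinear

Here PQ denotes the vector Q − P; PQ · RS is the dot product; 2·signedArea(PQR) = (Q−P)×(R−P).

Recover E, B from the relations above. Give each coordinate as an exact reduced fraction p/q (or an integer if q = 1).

B = (20, -28)
E = (35/29, -362/29)

1. E_x = 35/29  [D, F, E are collinear ∩ CE ⟂ DF]
2. E_y = -362/29  [D, F, E are collinear ∩ CE ⟂ DF]
   → E = (35/29, -362/29)
3. B_x = 20  [BE · CF = 18455/87 ∩ BD · EA = 12575/29]
4. B_y = -28  [BE · CF = 18455/87 ∩ BD · EA = 12575/29]
   → B = (20, -28)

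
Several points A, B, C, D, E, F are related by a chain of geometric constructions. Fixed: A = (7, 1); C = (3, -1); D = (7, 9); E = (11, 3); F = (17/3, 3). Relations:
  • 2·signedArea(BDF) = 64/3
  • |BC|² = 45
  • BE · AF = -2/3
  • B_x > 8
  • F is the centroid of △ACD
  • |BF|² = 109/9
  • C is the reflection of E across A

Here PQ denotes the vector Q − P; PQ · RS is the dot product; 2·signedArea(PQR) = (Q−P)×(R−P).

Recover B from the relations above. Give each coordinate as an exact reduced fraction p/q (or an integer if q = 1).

1. B_x = 9  [2·signedArea(BDF) = 64/3 ∩ BE · AF = -2/3]
2. B_y = 2  [2·signedArea(BDF) = 64/3 ∩ BE · AF = -2/3]
   → B = (9, 2)

B = (9, 2)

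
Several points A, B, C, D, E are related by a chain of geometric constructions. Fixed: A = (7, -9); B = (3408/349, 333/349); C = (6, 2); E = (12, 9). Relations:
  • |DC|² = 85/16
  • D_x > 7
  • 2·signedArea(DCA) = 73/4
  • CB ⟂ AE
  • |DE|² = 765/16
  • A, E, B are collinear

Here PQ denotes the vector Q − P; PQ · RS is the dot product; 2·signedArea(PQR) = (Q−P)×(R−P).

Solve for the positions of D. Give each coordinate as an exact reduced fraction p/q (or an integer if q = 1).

1. D_x = 15/2  [line 11·x + 1·y + -345/4 = 0 ∩ |DE|² = 765/16]
2. D_y = 15/4  [line 11·x + 1·y + -345/4 = 0 ∩ |DE|² = 765/16]
   → D = (15/2, 15/4)

D = (15/2, 15/4)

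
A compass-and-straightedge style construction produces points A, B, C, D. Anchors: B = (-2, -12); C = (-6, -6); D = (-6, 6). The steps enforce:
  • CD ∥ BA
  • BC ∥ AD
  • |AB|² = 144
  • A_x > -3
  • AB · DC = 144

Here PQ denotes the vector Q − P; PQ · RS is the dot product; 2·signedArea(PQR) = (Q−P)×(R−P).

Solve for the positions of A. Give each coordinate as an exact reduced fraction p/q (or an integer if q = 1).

A = (-2, 0)

1. A_x = -2  [BC ∥ AD ∩ CD ∥ BA]
2. A_y = 0  [BC ∥ AD ∩ CD ∥ BA]
   → A = (-2, 0)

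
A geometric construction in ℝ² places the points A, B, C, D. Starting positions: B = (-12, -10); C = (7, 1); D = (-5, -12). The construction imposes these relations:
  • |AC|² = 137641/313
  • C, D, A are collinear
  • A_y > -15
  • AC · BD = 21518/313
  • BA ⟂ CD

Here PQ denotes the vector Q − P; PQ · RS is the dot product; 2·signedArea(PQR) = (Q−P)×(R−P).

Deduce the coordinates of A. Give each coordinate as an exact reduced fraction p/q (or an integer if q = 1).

A = (-2261/313, -4510/313)

1. A_x = -2261/313  [C, D, A are collinear ∩ BA ⟂ CD]
2. A_y = -4510/313  [C, D, A are collinear ∩ BA ⟂ CD]
   → A = (-2261/313, -4510/313)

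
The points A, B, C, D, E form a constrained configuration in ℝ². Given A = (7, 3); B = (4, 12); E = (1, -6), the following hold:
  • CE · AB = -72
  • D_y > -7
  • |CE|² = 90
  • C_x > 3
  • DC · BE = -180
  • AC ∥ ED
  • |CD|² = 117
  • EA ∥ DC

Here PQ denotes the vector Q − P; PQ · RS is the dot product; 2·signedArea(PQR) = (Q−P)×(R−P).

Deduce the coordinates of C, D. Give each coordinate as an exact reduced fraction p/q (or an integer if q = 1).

1. C_x = 4  [line 3·x + -9·y + 15 = 0 ∩ |CE|² = 90]
2. C_y = 3  [line 3·x + -9·y + 15 = 0 ∩ |CE|² = 90]
   → C = (4, 3)
3. D_x = -2  [EA ∥ DC ∩ AC ∥ ED]
4. D_y = -6  [EA ∥ DC ∩ AC ∥ ED]
   → D = (-2, -6)

C = (4, 3)
D = (-2, -6)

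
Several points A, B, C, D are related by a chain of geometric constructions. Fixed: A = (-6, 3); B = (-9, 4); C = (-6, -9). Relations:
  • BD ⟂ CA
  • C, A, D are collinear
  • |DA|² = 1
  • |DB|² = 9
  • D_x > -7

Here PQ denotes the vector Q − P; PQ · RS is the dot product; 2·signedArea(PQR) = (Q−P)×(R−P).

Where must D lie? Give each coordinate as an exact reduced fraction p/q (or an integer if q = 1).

D = (-6, 4)

1. D_x = -6  [C, A, D are collinear ∩ BD ⟂ CA]
2. D_y = 4  [C, A, D are collinear ∩ BD ⟂ CA]
   → D = (-6, 4)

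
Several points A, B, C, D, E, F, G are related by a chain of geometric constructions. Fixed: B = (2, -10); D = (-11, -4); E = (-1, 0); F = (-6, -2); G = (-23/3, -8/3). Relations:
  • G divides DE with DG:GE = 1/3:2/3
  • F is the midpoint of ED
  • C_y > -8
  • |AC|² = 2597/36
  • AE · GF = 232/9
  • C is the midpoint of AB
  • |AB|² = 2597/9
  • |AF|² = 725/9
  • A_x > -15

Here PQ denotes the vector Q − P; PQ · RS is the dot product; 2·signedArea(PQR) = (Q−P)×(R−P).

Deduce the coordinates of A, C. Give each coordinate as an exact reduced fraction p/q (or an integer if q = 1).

A = (-43/3, -16/3)
C = (-37/6, -23/3)

1. A_x = -43/3  [line -5/3·x + -2/3·y + -247/9 = 0 ∩ |AF|² = 725/9]
2. A_y = -16/3  [line -5/3·x + -2/3·y + -247/9 = 0 ∩ |AF|² = 725/9]
   → A = (-43/3, -16/3)
3. C_x = -37/6  [C is the midpoint of AB]
4. C_y = -23/3  [C is the midpoint of AB]
   → C = (-37/6, -23/3)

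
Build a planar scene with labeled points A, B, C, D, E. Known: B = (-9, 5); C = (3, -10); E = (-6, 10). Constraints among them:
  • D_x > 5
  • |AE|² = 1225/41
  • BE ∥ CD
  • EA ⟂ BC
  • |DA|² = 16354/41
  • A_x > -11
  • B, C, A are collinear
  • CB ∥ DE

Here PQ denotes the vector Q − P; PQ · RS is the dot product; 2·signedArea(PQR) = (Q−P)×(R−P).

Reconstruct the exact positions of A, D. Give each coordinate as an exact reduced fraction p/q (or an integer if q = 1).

A = (-421/41, 270/41)
D = (6, -5)

1. A_x = -421/41  [B, C, A are collinear ∩ EA ⟂ BC]
2. A_y = 270/41  [B, C, A are collinear ∩ EA ⟂ BC]
   → A = (-421/41, 270/41)
3. D_x = 6  [CB ∥ DE ∩ BE ∥ CD]
4. D_y = -5  [CB ∥ DE ∩ BE ∥ CD]
   → D = (6, -5)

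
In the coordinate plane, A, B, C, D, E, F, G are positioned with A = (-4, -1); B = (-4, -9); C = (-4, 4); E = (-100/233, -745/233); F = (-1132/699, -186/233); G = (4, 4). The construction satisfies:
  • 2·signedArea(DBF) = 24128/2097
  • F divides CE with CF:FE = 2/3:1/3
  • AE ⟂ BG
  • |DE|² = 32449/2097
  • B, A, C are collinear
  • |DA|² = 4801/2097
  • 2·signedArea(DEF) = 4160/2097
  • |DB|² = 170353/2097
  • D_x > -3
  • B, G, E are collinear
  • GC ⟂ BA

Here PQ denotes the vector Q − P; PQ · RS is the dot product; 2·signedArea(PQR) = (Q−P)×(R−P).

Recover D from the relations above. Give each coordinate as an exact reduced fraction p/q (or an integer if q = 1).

D = (-1964/699, -46/699)

1. D_x = -1964/699  [2·signedArea(DEF) = 4160/2097 ∩ 2·signedArea(DBF) = 24128/2097]
2. D_y = -46/699  [2·signedArea(DEF) = 4160/2097 ∩ 2·signedArea(DBF) = 24128/2097]
   → D = (-1964/699, -46/699)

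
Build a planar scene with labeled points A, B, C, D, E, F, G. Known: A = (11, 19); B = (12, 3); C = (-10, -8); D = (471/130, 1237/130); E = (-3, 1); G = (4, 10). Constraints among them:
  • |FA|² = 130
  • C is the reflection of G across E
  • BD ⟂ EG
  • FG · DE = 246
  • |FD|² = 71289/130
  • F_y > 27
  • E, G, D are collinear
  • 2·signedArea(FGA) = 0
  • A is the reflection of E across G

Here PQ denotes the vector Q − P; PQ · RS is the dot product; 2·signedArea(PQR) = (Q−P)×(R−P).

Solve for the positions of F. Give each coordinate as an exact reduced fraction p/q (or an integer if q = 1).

1. F_x = 18  [2·signedArea(FGA) = 0 ∩ FG · DE = 246]
2. F_y = 28  [2·signedArea(FGA) = 0 ∩ FG · DE = 246]
   → F = (18, 28)

F = (18, 28)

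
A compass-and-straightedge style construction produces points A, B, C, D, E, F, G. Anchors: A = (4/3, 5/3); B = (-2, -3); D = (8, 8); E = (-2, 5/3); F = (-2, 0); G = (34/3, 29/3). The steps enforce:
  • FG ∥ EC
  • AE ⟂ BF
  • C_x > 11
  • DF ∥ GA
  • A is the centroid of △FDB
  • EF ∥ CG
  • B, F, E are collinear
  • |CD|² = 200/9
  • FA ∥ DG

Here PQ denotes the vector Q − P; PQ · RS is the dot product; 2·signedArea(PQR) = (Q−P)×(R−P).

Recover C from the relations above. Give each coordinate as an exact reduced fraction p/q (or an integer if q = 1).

C = (34/3, 34/3)

1. C_x = 34/3  [EF ∥ CG ∩ FG ∥ EC]
2. C_y = 34/3  [EF ∥ CG ∩ FG ∥ EC]
   → C = (34/3, 34/3)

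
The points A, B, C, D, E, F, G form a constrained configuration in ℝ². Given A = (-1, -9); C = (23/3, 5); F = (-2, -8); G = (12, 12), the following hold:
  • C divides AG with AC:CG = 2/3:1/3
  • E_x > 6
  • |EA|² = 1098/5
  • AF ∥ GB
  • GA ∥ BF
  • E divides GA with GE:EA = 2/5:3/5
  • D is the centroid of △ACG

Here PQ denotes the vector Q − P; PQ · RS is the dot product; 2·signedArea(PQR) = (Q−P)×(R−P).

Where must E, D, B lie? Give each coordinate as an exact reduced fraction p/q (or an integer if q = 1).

1. E_x = 34/5  [E divides GA with GE:EA = 2/5:3/5]
2. E_y = 18/5  [E divides GA with GE:EA = 2/5:3/5]
   → E = (34/5, 18/5)
3. D_x = 56/9  [D is the centroid of △ACG]
4. D_y = 8/3  [D is the centroid of △ACG]
   → D = (56/9, 8/3)
5. B_x = 11  [GA ∥ BF ∩ AF ∥ GB]
6. B_y = 13  [GA ∥ BF ∩ AF ∥ GB]
   → B = (11, 13)

B = (11, 13)
D = (56/9, 8/3)
E = (34/5, 18/5)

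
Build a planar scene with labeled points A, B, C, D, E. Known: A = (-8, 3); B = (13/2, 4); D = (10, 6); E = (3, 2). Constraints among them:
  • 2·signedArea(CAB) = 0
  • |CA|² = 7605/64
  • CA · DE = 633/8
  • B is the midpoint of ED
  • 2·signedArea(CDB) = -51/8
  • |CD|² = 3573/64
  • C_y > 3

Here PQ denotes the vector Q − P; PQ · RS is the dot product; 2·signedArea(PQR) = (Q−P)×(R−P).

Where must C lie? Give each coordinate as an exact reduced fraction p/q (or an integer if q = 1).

C = (23/8, 15/4)

1. C_x = 23/8  [2·signedArea(CAB) = 0 ∩ 2·signedArea(CDB) = -51/8]
2. C_y = 15/4  [2·signedArea(CAB) = 0 ∩ 2·signedArea(CDB) = -51/8]
   → C = (23/8, 15/4)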